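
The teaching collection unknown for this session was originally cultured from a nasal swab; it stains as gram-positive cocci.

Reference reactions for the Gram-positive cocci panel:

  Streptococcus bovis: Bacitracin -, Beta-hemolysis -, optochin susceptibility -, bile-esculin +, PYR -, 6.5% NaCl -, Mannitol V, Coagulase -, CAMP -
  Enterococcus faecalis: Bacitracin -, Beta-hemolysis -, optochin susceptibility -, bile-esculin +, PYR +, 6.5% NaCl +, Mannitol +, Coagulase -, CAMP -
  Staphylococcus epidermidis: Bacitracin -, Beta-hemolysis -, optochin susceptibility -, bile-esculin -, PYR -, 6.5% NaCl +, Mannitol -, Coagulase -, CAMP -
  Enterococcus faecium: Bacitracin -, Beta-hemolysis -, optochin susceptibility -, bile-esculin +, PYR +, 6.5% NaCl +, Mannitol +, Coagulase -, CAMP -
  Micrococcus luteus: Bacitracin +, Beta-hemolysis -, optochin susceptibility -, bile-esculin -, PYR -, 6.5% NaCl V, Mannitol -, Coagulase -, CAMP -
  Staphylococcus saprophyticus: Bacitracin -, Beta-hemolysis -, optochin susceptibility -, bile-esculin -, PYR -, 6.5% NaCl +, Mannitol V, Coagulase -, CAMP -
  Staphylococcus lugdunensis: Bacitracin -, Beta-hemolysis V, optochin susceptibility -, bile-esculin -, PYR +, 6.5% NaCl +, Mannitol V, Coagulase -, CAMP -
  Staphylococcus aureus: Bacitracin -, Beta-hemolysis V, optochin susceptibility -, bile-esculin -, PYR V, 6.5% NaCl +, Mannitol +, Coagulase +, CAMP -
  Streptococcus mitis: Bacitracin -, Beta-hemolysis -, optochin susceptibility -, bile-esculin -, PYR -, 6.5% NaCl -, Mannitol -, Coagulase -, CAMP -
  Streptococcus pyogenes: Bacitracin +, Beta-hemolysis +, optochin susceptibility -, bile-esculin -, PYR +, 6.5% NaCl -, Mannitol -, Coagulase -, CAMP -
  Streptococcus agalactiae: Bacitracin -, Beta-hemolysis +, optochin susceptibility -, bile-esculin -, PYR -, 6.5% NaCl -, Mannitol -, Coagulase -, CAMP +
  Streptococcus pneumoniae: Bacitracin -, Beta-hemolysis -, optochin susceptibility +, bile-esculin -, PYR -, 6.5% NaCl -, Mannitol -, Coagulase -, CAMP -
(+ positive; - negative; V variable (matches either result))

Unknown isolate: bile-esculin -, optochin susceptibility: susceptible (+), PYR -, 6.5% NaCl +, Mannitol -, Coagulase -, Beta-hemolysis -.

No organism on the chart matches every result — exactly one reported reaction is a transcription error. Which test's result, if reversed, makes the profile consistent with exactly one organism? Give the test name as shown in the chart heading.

As reported, no row in the chart matches all 7 reactions.
Reversing Coagulase → still no organism matches.
Reversing PYR → still no organism matches.
Reversing 6.5% NaCl (to -) → unique match: Streptococcus pneumoniae.
Reversing bile-esculin → still no organism matches.
Reversing Mannitol → still no organism matches.
Reversing Beta-hemolysis → still no organism matches.
Reversing optochin susceptibility → 3 organisms match (not unique).

6.5% NaCl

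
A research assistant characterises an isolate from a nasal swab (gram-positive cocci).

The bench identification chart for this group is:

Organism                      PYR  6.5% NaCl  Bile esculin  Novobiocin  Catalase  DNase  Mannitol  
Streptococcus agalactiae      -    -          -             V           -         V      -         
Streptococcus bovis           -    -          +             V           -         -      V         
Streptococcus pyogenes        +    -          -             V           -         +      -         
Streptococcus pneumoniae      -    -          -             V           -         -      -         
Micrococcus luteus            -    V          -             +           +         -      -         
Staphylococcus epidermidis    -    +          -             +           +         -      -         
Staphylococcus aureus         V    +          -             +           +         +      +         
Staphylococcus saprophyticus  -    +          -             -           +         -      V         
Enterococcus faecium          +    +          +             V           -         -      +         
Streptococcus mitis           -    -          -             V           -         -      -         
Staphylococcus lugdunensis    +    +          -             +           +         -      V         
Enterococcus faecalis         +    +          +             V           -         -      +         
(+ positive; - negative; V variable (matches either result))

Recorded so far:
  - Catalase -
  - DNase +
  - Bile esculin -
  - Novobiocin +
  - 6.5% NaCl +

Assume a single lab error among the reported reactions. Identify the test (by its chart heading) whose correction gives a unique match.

As reported, no row in the chart matches all 5 reactions.
Reversing DNase → still no organism matches.
Reversing Novobiocin → still no organism matches.
Reversing Bile esculin → still no organism matches.
Reversing 6.5% NaCl → 2 organisms match (not unique).
Reversing Catalase (to +) → unique match: Staphylococcus aureus.

Catalase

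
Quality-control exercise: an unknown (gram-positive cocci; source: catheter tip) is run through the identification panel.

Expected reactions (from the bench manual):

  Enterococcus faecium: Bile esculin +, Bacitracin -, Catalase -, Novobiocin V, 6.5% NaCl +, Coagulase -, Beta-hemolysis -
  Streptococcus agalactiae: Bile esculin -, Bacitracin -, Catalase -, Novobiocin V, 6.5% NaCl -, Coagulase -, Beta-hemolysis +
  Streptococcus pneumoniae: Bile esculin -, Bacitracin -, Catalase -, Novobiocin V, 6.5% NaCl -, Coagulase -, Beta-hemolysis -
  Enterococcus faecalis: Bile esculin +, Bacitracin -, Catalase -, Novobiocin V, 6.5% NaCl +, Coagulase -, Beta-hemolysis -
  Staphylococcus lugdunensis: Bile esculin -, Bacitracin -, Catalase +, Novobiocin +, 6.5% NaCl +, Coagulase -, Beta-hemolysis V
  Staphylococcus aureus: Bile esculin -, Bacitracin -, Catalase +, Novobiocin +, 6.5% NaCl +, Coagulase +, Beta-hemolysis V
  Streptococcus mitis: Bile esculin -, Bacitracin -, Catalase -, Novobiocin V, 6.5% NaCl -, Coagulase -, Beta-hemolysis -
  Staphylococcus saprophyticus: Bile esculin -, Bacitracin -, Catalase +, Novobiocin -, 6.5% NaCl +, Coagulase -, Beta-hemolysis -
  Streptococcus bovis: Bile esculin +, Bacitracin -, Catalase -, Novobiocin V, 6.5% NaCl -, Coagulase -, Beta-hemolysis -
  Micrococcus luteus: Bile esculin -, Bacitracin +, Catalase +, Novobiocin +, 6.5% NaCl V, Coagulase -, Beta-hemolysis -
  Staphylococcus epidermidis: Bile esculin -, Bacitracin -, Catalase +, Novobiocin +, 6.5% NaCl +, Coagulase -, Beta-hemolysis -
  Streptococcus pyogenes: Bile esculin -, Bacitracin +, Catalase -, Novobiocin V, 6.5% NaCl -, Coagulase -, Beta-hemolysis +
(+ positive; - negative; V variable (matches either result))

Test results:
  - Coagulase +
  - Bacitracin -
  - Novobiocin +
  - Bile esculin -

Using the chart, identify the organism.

Coagulase +: excludes 11 organisms — 1 left.
Novobiocin +: the one remaining candidate is consistent.
Bacitracin -: the one remaining candidate is consistent.
Bile esculin -: the one remaining candidate is consistent.

Staphylococcus aureus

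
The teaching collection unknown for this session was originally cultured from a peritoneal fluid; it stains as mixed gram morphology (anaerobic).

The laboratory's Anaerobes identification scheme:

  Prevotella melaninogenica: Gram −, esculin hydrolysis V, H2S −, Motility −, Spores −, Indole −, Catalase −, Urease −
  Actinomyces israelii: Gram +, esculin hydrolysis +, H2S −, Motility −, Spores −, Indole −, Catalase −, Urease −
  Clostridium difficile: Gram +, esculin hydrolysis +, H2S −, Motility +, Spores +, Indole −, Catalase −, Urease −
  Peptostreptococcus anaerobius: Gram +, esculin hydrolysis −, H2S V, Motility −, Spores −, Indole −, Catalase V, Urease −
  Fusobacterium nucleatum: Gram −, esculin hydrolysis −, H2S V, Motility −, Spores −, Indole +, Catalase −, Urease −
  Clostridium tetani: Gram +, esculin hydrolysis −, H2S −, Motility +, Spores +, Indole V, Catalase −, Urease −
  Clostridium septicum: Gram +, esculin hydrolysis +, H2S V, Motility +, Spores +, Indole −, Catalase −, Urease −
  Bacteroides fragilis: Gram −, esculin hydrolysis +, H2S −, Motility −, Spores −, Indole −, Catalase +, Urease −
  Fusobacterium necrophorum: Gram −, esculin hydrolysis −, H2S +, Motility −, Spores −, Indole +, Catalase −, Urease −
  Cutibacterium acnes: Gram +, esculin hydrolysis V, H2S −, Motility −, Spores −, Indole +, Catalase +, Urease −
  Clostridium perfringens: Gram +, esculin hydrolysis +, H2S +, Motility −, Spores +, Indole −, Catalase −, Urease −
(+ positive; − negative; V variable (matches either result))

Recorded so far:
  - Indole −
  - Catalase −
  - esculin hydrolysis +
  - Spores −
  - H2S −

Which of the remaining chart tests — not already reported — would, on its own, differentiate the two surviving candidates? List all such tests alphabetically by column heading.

Gram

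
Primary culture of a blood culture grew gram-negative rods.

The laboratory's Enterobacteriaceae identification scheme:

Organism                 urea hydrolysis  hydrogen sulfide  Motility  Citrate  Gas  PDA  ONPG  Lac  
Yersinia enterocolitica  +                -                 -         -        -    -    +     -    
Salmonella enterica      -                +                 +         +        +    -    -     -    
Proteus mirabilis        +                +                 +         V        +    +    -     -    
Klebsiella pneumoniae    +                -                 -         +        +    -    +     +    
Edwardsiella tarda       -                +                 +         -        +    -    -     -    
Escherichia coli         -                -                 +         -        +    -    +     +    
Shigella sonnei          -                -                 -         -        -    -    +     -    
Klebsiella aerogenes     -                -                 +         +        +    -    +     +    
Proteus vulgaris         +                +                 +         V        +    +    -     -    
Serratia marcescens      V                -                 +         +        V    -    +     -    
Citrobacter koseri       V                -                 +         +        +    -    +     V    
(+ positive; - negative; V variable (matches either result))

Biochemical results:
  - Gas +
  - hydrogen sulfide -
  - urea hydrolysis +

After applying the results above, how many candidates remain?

3

Gas +: excludes Yersinia enterocolitica, Shigella sonnei — 9 left.
urea hydrolysis +: excludes Salmonella enterica, Edwardsiella tarda, Escherichia coli, Klebsiella aerogenes — 5 left.
hydrogen sulfide -: excludes Proteus mirabilis, Proteus vulgaris — 3 left.
Still consistent: Citrobacter koseri, Klebsiella pneumoniae, Serratia marcescens.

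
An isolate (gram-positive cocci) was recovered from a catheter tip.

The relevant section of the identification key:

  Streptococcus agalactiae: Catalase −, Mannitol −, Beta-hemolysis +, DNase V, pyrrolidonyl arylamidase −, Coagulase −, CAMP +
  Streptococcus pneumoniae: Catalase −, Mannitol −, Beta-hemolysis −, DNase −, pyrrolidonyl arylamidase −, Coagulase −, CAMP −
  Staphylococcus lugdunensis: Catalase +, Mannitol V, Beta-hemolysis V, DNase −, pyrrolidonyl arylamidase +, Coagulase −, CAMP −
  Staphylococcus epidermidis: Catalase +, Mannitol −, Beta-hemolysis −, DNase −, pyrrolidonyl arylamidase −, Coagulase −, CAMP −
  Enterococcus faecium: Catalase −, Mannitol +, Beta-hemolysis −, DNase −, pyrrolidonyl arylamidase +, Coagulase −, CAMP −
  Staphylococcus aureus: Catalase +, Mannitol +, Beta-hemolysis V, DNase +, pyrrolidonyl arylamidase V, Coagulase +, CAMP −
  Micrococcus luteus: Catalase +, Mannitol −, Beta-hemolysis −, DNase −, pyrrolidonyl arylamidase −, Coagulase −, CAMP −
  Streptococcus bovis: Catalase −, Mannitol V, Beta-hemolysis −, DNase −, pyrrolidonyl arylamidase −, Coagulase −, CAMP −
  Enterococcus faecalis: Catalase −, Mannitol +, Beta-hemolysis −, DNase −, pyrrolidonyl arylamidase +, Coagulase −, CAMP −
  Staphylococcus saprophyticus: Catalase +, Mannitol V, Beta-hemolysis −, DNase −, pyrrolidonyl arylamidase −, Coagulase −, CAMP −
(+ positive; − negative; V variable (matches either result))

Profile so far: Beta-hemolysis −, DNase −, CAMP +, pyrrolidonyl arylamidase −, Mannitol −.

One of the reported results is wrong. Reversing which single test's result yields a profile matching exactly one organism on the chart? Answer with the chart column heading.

Beta-hemolysis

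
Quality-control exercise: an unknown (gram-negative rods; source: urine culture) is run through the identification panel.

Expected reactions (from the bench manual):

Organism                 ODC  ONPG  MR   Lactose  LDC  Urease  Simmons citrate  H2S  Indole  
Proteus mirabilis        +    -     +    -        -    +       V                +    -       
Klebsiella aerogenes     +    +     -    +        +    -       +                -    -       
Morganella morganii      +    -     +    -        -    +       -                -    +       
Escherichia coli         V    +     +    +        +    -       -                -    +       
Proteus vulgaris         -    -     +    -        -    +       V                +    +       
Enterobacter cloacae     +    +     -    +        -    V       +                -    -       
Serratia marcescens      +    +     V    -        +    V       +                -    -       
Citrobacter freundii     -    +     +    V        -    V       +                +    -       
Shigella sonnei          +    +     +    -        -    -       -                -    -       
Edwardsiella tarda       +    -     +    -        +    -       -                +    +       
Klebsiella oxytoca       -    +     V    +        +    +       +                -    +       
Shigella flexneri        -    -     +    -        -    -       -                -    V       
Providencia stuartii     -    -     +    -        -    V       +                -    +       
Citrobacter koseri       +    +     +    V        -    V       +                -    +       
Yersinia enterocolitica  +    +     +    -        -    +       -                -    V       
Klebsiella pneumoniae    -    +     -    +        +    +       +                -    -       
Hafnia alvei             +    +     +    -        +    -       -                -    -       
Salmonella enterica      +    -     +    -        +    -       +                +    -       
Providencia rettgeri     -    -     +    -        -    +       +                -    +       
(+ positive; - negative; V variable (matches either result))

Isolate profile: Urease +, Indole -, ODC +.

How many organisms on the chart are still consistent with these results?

Indole -: excludes 8 organisms — 11 left.
ODC +: excludes Citrobacter freundii, Shigella flexneri, Klebsiella pneumoniae — 8 left.
Urease +: excludes Klebsiella aerogenes, Shigella sonnei, Hafnia alvei, Salmonella enterica — 4 left.
Still consistent: Enterobacter cloacae, Proteus mirabilis, Serratia marcescens, Yersinia enterocolitica.

4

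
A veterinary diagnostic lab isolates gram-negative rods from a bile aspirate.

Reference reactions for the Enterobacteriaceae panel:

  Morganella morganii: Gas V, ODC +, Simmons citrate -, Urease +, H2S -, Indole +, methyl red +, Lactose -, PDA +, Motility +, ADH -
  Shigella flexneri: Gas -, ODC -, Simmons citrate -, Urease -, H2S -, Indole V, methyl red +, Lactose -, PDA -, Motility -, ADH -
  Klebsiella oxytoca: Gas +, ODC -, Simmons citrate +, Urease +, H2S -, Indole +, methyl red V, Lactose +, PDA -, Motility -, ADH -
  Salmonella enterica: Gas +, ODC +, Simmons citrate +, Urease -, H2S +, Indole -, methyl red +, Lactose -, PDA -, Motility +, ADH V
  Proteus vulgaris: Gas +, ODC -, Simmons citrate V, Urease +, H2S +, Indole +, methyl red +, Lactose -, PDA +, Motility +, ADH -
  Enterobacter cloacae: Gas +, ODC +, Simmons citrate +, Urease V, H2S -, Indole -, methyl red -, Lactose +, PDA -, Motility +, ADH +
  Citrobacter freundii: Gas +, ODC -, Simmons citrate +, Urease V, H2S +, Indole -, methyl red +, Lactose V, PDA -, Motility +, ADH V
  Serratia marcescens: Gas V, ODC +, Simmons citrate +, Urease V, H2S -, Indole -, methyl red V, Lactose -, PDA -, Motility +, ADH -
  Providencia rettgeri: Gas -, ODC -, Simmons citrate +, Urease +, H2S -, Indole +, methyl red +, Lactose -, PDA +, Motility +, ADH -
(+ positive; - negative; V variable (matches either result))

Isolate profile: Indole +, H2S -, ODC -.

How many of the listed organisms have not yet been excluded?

3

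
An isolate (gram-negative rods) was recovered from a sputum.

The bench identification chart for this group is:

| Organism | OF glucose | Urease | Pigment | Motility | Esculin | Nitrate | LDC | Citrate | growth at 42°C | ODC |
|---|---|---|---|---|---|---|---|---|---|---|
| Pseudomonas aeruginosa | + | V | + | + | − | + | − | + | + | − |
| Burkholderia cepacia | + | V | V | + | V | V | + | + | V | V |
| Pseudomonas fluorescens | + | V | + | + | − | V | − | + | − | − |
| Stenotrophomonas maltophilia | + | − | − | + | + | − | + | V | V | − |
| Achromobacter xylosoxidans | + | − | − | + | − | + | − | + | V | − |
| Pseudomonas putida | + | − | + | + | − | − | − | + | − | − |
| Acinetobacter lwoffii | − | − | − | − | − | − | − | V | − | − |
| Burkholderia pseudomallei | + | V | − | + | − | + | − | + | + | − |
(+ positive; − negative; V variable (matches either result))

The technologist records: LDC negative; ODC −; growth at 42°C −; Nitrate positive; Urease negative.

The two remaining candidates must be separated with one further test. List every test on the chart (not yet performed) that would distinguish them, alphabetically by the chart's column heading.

Pigment

LDC −: excludes Burkholderia cepacia, Stenotrophomonas maltophilia — 6 left.
growth at 42°C −: excludes Pseudomonas aeruginosa, Burkholderia pseudomallei — 4 left.
ODC −: all 4 remaining candidates are consistent.
Urease −: all 4 remaining candidates are consistent.
Nitrate +: excludes Pseudomonas putida, Acinetobacter lwoffii — 2 left.
Two candidates remain: Achromobacter xylosoxidans and Pseudomonas fluorescens.
  OF glucose: + vs + — same for both, does not separate.
  Pigment: Achromobacter xylosoxidans −, Pseudomonas fluorescens + — discriminates.
  Motility: + vs + — same for both, does not separate.
  Esculin: − vs − — same for both, does not separate.
  Citrate: + vs + — same for both, does not separate.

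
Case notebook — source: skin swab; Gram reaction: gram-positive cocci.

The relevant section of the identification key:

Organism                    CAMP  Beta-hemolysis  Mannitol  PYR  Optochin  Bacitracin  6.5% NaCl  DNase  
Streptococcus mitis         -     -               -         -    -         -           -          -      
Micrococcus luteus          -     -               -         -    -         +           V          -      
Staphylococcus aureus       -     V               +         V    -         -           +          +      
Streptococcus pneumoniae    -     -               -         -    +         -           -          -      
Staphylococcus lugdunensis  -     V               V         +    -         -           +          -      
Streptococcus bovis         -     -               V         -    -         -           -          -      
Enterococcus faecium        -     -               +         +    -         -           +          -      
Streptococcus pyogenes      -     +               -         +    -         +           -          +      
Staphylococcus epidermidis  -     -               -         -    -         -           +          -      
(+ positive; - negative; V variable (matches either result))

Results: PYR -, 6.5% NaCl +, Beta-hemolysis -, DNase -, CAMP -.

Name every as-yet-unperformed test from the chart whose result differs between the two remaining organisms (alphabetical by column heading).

Bacitracin

Beta-hemolysis -: excludes Streptococcus pyogenes — 8 left.
CAMP -: all 8 remaining candidates are consistent.
6.5% NaCl +: excludes Streptococcus mitis, Streptococcus pneumoniae, Streptococcus bovis — 5 left.
PYR -: excludes Staphylococcus lugdunensis, Enterococcus faecium — 3 left.
DNase -: excludes Staphylococcus aureus — 2 left.
Two candidates remain: Micrococcus luteus and Staphylococcus epidermidis.
  Mannitol: - vs - — same for both, does not separate.
  Optochin: - vs - — same for both, does not separate.
  Bacitracin: Micrococcus luteus +, Staphylococcus epidermidis - — discriminates.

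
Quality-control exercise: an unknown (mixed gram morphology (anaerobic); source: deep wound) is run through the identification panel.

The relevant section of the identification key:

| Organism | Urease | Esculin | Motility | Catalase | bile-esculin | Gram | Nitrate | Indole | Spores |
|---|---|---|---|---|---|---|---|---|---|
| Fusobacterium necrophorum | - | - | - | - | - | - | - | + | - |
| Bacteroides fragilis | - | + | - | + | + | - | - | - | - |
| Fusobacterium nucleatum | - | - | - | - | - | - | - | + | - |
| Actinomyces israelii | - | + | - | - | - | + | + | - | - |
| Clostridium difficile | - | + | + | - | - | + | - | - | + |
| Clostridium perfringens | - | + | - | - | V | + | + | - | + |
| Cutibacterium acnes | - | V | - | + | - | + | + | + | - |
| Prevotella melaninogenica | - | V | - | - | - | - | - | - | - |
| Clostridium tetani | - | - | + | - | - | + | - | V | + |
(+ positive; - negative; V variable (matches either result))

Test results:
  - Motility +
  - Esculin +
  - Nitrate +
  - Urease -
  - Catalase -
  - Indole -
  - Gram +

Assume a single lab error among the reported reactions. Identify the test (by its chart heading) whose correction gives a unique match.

Nitrate

As reported, no row in the chart matches all 7 reactions.
Reversing Catalase → still no organism matches.
Reversing Urease → still no organism matches.
Reversing Indole → still no organism matches.
Reversing Esculin → still no organism matches.
Reversing Nitrate (to -) → unique match: Clostridium difficile.
Reversing Gram → still no organism matches.
Reversing Motility → 2 organisms match (not unique).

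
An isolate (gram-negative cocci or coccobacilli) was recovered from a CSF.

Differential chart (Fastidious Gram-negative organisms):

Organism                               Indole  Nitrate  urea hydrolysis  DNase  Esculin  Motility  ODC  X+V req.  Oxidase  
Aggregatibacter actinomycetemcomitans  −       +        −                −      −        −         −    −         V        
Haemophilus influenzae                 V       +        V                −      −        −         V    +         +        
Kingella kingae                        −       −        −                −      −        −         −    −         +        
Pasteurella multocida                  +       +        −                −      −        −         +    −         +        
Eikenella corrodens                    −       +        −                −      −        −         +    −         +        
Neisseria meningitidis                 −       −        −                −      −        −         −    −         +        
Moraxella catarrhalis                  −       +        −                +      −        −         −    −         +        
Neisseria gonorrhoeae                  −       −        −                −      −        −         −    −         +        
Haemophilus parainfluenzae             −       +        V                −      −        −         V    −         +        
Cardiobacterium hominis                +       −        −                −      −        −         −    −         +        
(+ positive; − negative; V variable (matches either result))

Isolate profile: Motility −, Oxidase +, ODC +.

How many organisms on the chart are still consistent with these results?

Oxidase +: all 10 remaining candidates are consistent.
ODC +: excludes 6 organisms — 4 left.
Motility −: all 4 remaining candidates are consistent.
Still consistent: Eikenella corrodens, Haemophilus influenzae, Haemophilus parainfluenzae, Pasteurella multocida.

4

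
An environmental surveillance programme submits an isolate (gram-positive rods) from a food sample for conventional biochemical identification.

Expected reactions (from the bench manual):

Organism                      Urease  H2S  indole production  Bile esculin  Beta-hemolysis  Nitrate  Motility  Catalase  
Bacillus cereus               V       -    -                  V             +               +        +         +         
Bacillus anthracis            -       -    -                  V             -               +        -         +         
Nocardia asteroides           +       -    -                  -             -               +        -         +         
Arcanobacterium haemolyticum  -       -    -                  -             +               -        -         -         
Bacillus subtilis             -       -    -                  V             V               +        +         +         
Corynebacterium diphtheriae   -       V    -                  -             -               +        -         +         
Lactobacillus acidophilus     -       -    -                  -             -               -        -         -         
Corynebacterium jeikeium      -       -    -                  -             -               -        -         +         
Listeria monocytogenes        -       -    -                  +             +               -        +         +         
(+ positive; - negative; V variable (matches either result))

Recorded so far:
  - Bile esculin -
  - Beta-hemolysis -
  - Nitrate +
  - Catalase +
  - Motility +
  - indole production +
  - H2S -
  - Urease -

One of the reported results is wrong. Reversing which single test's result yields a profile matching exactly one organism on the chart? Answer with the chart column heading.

As reported, no row in the chart matches all 8 reactions.
Reversing H2S → still no organism matches.
Reversing Bile esculin → still no organism matches.
Reversing Motility → still no organism matches.
Reversing Nitrate → still no organism matches.
Reversing indole production (to -) → unique match: Bacillus subtilis.
Reversing Catalase → still no organism matches.
Reversing Urease → still no organism matches.
Reversing Beta-hemolysis → still no organism matches.

indole production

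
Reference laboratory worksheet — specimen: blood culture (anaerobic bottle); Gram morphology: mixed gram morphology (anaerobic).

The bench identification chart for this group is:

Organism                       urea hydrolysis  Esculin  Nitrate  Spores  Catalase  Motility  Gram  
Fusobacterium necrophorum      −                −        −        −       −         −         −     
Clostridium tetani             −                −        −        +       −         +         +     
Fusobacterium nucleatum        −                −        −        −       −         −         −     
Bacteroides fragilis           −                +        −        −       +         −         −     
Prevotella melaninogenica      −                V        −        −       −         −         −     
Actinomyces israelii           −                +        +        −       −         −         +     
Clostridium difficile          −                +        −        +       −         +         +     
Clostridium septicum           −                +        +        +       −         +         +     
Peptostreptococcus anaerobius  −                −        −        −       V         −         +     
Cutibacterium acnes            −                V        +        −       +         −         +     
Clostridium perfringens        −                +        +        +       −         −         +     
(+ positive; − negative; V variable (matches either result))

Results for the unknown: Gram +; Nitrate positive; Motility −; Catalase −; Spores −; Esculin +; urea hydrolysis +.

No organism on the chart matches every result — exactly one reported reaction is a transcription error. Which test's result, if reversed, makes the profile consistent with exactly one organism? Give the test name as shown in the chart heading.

As reported, no row in the chart matches all 7 reactions.
Reversing Catalase → still no organism matches.
Reversing Motility → still no organism matches.
Reversing Gram → still no organism matches.
Reversing Spores → still no organism matches.
Reversing Esculin → still no organism matches.
Reversing Nitrate → still no organism matches.
Reversing urea hydrolysis (to −) → unique match: Actinomyces israelii.

urea hydrolysis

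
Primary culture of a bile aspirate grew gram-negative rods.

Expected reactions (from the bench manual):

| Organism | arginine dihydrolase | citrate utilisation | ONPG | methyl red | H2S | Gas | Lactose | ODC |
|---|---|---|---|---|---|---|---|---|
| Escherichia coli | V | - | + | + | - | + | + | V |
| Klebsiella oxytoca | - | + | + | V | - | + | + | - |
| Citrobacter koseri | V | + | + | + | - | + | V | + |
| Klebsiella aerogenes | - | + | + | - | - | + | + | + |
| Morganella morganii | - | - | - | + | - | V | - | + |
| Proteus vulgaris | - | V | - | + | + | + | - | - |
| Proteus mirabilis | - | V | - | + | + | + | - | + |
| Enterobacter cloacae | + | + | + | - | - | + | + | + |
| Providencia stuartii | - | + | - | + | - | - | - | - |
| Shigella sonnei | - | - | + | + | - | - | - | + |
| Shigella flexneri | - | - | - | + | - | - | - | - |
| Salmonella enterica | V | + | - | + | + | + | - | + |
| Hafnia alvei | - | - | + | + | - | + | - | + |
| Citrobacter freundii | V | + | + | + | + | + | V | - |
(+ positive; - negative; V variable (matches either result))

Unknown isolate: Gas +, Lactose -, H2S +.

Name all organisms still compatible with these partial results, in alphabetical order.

Citrobacter freundii, Proteus mirabilis, Proteus vulgaris, Salmonella enterica

Lactose -: excludes Escherichia coli, Klebsiella oxytoca, Klebsiella aerogenes, Enterobacter cloacae — 10 left.
H2S +: excludes 6 organisms — 4 left.
Gas +: all 4 remaining candidates are consistent.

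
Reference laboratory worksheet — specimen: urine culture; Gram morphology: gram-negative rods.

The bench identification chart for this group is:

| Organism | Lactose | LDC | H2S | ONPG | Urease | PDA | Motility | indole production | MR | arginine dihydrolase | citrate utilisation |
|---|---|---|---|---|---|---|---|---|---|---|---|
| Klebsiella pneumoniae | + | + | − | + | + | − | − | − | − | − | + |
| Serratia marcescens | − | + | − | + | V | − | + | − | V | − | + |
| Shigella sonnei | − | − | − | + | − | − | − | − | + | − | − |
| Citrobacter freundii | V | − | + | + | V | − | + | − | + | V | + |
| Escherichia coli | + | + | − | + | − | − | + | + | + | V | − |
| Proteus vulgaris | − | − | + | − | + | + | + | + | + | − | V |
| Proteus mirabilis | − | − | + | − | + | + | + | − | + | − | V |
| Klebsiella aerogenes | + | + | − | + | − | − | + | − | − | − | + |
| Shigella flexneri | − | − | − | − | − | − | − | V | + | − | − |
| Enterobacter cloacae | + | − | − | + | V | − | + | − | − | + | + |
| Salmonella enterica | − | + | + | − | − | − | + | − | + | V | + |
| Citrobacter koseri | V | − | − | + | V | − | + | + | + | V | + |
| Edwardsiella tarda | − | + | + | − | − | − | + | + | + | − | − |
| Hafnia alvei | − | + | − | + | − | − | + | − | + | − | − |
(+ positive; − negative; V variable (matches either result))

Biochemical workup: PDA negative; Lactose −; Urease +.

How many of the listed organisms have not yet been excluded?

Urease +: excludes 7 organisms — 7 left.
PDA −: excludes Proteus vulgaris, Proteus mirabilis — 5 left.
Lactose −: excludes Klebsiella pneumoniae, Enterobacter cloacae — 3 left.
Still consistent: Citrobacter freundii, Citrobacter koseri, Serratia marcescens.

3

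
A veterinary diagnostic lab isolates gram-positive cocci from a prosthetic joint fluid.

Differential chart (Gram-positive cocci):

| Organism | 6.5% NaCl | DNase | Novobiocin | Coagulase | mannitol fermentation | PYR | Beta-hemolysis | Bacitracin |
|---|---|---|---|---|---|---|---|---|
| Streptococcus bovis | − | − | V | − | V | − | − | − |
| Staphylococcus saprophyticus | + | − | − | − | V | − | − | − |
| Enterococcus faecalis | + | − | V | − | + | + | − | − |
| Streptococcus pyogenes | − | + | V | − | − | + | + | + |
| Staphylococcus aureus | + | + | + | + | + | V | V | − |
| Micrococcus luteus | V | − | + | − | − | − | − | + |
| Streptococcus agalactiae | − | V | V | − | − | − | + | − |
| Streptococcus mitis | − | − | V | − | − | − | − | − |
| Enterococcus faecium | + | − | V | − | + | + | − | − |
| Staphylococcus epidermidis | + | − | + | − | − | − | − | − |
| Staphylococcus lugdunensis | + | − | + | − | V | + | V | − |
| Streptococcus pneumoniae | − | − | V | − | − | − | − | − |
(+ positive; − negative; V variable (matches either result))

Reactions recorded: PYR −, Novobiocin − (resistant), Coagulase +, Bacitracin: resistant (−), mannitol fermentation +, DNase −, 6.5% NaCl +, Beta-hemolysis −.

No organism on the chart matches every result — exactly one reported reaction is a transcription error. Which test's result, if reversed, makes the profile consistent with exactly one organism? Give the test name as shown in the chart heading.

As reported, no row in the chart matches all 8 reactions.
Reversing mannitol fermentation → still no organism matches.
Reversing 6.5% NaCl → still no organism matches.
Reversing PYR → still no organism matches.
Reversing Novobiocin → still no organism matches.
Reversing DNase → still no organism matches.
Reversing Coagulase (to −) → unique match: Staphylococcus saprophyticus.
Reversing Bacitracin → still no organism matches.
Reversing Beta-hemolysis → still no organism matches.

Coagulase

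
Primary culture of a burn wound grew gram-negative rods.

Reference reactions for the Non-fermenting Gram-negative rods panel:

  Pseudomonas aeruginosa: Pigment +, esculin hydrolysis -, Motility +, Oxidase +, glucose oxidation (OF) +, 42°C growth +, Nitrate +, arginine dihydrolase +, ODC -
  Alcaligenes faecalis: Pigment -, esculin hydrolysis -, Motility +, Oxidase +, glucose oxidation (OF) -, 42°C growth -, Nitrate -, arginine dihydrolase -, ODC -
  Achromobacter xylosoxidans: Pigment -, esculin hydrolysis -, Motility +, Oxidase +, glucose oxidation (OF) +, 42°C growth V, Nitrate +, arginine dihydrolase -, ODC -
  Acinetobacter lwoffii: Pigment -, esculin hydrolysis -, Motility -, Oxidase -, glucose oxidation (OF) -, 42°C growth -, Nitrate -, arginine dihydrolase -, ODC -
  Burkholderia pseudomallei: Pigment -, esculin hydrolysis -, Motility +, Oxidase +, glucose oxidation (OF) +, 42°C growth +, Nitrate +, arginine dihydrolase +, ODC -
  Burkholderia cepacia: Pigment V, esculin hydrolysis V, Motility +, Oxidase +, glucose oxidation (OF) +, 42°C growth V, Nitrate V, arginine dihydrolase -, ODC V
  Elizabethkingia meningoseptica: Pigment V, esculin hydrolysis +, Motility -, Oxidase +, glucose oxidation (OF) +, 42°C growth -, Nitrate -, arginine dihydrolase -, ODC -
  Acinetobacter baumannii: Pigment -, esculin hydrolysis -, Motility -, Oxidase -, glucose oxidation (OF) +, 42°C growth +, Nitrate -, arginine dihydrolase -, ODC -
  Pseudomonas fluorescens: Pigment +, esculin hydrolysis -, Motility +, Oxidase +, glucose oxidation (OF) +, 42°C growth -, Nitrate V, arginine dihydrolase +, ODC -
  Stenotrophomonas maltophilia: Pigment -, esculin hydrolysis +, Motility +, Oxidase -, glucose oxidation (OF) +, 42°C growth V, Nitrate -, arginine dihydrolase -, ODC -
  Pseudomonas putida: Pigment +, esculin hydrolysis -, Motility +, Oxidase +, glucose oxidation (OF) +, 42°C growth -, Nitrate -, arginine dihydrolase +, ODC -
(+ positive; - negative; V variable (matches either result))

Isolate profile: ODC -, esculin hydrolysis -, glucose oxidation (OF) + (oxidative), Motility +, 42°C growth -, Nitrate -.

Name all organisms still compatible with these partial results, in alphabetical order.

42°C growth -: excludes Pseudomonas aeruginosa, Burkholderia pseudomallei, Acinetobacter baumannii — 8 left.
ODC -: all 8 remaining candidates are consistent.
Motility +: excludes Acinetobacter lwoffii, Elizabethkingia meningoseptica — 6 left.
Nitrate -: excludes Achromobacter xylosoxidans — 5 left.
glucose oxidation (OF) +: excludes Alcaligenes faecalis — 4 left.
esculin hydrolysis -: excludes Stenotrophomonas maltophilia — 3 left.

Burkholderia cepacia, Pseudomonas fluorescens, Pseudomonas putida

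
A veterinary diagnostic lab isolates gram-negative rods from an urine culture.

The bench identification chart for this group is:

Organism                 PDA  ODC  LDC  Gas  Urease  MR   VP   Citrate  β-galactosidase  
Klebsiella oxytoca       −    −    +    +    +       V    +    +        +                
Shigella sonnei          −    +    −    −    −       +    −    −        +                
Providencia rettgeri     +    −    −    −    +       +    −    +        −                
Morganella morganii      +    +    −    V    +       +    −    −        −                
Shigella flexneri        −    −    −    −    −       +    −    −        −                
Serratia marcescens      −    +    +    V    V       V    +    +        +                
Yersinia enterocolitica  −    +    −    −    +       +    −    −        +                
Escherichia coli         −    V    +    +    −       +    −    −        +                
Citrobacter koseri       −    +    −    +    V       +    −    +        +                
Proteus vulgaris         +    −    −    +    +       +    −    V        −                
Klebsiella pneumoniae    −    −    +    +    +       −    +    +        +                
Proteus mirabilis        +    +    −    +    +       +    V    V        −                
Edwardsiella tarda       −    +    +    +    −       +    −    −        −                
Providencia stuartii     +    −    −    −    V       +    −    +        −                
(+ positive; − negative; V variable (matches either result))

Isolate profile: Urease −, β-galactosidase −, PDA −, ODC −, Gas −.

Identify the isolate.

Shigella flexneri

ODC −: excludes 7 organisms — 7 left.
Urease −: excludes Klebsiella oxytoca, Providencia rettgeri, Proteus vulgaris, Klebsiella pneumoniae — 3 left.
PDA −: excludes Providencia stuartii — 2 left.
Gas −: excludes Escherichia coli — 1 left.
β-galactosidase −: the one remaining candidate is consistent.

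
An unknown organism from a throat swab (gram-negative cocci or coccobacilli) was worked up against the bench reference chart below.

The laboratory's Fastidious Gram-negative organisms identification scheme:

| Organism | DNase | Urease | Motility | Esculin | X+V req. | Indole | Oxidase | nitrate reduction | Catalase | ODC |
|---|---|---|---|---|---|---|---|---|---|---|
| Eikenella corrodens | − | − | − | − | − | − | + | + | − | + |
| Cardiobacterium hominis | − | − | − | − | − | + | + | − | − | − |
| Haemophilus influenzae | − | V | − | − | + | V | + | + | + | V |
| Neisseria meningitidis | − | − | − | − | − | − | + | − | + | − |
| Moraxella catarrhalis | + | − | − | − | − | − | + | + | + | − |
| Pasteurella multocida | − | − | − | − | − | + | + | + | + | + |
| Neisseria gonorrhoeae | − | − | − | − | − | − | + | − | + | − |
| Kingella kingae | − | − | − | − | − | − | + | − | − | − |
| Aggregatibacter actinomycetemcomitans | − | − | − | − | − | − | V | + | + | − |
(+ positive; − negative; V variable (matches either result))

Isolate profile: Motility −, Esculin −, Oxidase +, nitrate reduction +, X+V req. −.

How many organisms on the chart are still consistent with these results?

Motility −: all 9 remaining candidates are consistent.
Esculin −: all 9 remaining candidates are consistent.
Oxidase +: all 9 remaining candidates are consistent.
X+V req. −: excludes Haemophilus influenzae — 8 left.
nitrate reduction +: excludes Cardiobacterium hominis, Neisseria meningitidis, Neisseria gonorrhoeae, Kingella kingae — 4 left.
Still consistent: Aggregatibacter actinomycetemcomitans, Eikenella corrodens, Moraxella catarrhalis, Pasteurella multocida.

4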